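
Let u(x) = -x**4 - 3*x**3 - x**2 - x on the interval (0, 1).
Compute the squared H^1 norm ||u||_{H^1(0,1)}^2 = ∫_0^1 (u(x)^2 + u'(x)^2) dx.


||u||_{H^1}^2 = 76883/1260

The H^1 norm (squared) on an interval (0, L) is
  ||u||_{H^1}^2 = ∫_0^L u(x)^2 dx + ∫_0^L u'(x)^2 dx.
Compute u'(x) = -4*x**3 - 9*x**2 - 2*x - 1.
Then u(x)^2 = x**8 + 6*x**7 + 11*x**6 + 8*x**5 + 7*x**4 + 2*x**3 + x**2 and u'(x)^2 = 16*x**6 + 72*x**5 + 97*x**4 + 44*x**3 + 22*x**2 + 4*x + 1.
Integrate each monomial from 0 to 1 using ∫_0^1 c·x^n dx = c·1^(n+1)/(n+1):
  ∫_0^1 u(x)^2 dx = ∫_0^1 (x^8 + 6*x^7 + 11*x^6 + 8*x^5 + 7*x^4 + 2*x^3 + x^2) dx. Term by term:
    ∫_0^1 x^8 dx = 1/9;  ∫_0^1 6*x^7 dx = 3/4;  ∫_0^1 11*x^6 dx = 11/7;
    ∫_0^1 8*x^5 dx = 4/3;  ∫_0^1 7*x^4 dx = 7/5;  ∫_0^1 2*x^3 dx = 1/2;
    ∫_0^1 x^2 dx = 1/3.
  Sum: 1/9 + 3/4 + 11/7 + 4/3 + 7/5 + 1/2 + 1/3 = 7559/1260.
  ∫_0^1 u'(x)^2 dx = ∫_0^1 (16*x^6 + 72*x^5 + 97*x^4 + 44*x^3 + 22*x^2 + 4*x + 1) dx. Term by term:
    ∫_0^1 16*x^6 dx = 16/7;  ∫_0^1 72*x^5 dx = 12;  ∫_0^1 97*x^4 dx = 97/5;
    ∫_0^1 44*x^3 dx = 11;  ∫_0^1 22*x^2 dx = 22/3;  ∫_0^1 4*x dx = 2;
    ∫_0^1 1 dx = 1.
  Sum: 16/7 + 12 + 97/5 + 11 + 22/3 + 2 + 1 = 5777/105.
Adding: ||u||_{H^1}^2 = 7559/1260 + 5777/105 = 76883/1260.


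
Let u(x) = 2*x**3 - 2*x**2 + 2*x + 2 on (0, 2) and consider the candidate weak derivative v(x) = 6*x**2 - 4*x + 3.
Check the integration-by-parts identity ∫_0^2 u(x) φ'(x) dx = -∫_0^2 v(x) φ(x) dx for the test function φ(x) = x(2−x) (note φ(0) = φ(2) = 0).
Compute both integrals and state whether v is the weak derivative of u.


LHS = -104/15, RHS = -124/15. No, v is not the weak derivative of u.

u(x) = 2*x**3 - 2*x**2 + 2*x + 2, classical derivative u'(x) = 6*x**2 - 4*x + 2.
φ(x) = x(2−x), so φ'(x) = 2 - 2*x.
Note φ(0) = φ(2) = 0, so the boundary term u·φ vanishes.
LHS = ∫_0^2 u(x) φ'(x) dx = ∫_0^2 (-4*x^4 + 8*x^3 - 8*x^2 + 4) dx. Term by term:
  ∫_0^2 -4*x^4 dx = -128/5;  ∫_0^2 8*x^3 dx = 32;  ∫_0^2 -8*x^2 dx = -64/3;
  ∫_0^2 4 dx = 8.
Sum: -128/5 + 32 − 64/3 + 8 = -104/15.
So LHS = -104/15.
∫_0^2 v(x) φ(x) dx = ∫_0^2 (-6*x^4 + 16*x^3 - 11*x^2 + 6*x) dx. Term by term:
  ∫_0^2 -6*x^4 dx = -192/5;  ∫_0^2 16*x^3 dx = 64;  ∫_0^2 -11*x^2 dx = -88/3;
  ∫_0^2 6*x dx = 12.
Sum: -192/5 + 64 − 88/3 + 12 = 124/15.
So RHS = -∫_0^2 v(x) φ(x) dx = -124/15.
LHS − RHS = 4/3 ≠ 0, so the identity fails.
(For a valid weak derivative the identity must hold for EVERY test function, in particular this one. The failure shows v is NOT the weak derivative of u.)
Correct weak derivative would be u'(x) = 6*x**2 - 4*x + 2.


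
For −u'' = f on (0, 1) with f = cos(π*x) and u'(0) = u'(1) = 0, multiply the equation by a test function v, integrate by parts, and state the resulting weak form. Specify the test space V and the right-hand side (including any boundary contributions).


V = H^1(0, 1) (no boundary constraint on v; u is determined up to an additive constant); weak form: ∫_0^1 u'v' dx = ∫_0^1 (cos(π*x)) v dx for all v ∈ V.

Multiply both sides by a test function v and integrate from 0 to 1:
  ∫_0^1 −u''(x) v(x) dx = ∫_0^1 f(x) v(x) dx.
Integrate the LHS by parts once:
  ∫_0^1 −u'' v dx = −[u'(x) v(x)]_0^1 + ∫_0^1 u'(x) v'(x) dx.
Thus ∫_0^1 u'(x) v'(x) dx = ∫_0^1 f(x) v(x) dx + [u'(x) v(x)]_0^1.
Choose V so that boundary terms are either known or forced to vanish.
u has homogeneous Neumann: u'(0) = u'(1) = 0. So [u' v]_0^1 = 0·v(1) − 0·v(0) = 0 for any v; take V = H^1(0, 1).
Weak formulation: find u (satisfying any essential BC) such that ∫_0^1 u'(x) v'(x) dx = ∫_0^1 f v dx for all v ∈ V (homogeneous Neumann, so boundary terms vanish).
Substituting f(x) = cos(π*x), the right-hand side is ∫_0^1 (cos(π*x)) v dx.
Compatibility check (pure Neumann): taking v ≡ 1 ∈ V gives 0 = ∫_0^1 f dx + (0) − (0), i.e. ∫_0^1 f dx must equal u'(0) − u'(1) = 0. Indeed ∫_0^1 (cos(π*x)) dx = 0, so the data are compatible. The solution is then unique only up to an additive constant (fix it e.g. by requiring ∫_0^1 u dx = 0).


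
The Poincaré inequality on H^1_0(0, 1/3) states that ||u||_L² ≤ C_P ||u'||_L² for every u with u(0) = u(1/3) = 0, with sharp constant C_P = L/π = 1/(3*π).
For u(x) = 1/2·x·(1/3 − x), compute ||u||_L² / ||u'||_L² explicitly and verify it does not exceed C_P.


||u||_L² / ||u'||_L² = sqrt(10)/30 < C_P = 1/(3*π).

u(x) = 1/2·x·(1/3 − x), so u'(x) = 1/6 - x.
u(x) = 1/2·x·(1/3 − x) vanishes at x = 0 and x = 1/3, so u ∈ H^1_0(0, 1/3). Differentiate via the product rule and integrate the resulting polynomials term by term.
  ∫_0^1/3 u² dx = ∫_0^1/3 (x^4/4 - x^3/6 + x^2/36) dx. Term by term:
    ∫_0^1/3 x^4/4 dx = 1/4860;  ∫_0^1/3 -x^3/6 dx = -1/1944;  ∫_0^1/3 x^2/36 dx = 1/2916.
  Sum: 1/4860 − 1/1944 + 1/2916 = 1/29160.
  ∫_0^1/3 (u')² dx = ∫_0^1/3 (x^2 - x/3 + 1/36) dx. Term by term:
    ∫_0^1/3 x^2 dx = 1/81;  ∫_0^1/3 -x/3 dx = -1/54;  ∫_0^1/3 1/36 dx = 1/108.
  Sum: 1/81 − 1/54 + 1/108 = 1/324.
∫_0^1/3 u² dx = 1/29160, so ||u||_L² = sqrt(10)/540.
∫_0^1/3 (u')² dx = 1/324, so ||u'||_L² = 1/18.
Ratio ||u||_L² / ||u'||_L² = sqrt(10)/30.
Sharp Poincaré constant on H^1_0(0, 1/3) is C_P = L/π = 1/(3*π), achieved by sin(3*π·x).
A polynomial bump cannot attain the sharp Poincaré constant (only the first sine eigenfunction does), so the ratio is strictly less than C_P, consistent with ||u||_L² ≤ C_P ||u'||_L².


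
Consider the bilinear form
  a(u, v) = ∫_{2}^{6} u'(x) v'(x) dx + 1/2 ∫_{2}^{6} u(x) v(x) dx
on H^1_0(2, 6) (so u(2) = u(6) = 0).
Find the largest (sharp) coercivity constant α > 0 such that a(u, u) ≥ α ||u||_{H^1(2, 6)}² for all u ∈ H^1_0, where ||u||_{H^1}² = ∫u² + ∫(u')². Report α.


α = (8 + π^2)/(π^2 + 16)

Coercivity of a(·,·) on H^1_0(2, 6) means a(u, u) ≥ α ||u||_{H^1}² for every u ∈ H^1_0.
The interval has length L = 4, and Poincaré/coercivity depend only on L. Here a(u, u) = ∫(u')² + (1/2)·∫u².
Here 0 < c = 1/2 < 1. The condition a(u,u) ≥ α||u||_{H^1}² reads (1−α)∫(u')² ≥ (α−c)∫u². Any admissible α is ≤ 1 (rapidly oscillating u have ∫u²/∫(u')² → 0), and α = 1 would force 0 ≥ (1−c)∫u², impossible since c < 1; so 1−α > 0. By the sharp Poincaré inequality on H^1_0 of an interval of length L, ∫(u')² ≥ (π/L)²∫u² with equality for the first sine mode sin(π(x−x₀)/L) (x₀ the left endpoint), so the inequality holds for all u iff (1−α)(π/L)² ≥ α − c, i.e. α ≤ ((π/L)² + c)/((π/L)² + 1) = (1 + c(L/π)²)/(1 + (L/π)²). With (π/L)² = π^2/16 and c = 1/2, the largest admissible constant is α = ((π/L)² + c)/((π/L)² + 1).
Simplifying, α = (8 + π^2)/(π^2 + 16).


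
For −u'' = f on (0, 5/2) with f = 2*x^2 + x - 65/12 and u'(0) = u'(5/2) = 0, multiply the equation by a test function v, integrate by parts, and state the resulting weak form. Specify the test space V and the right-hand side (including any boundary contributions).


V = H^1(0, 5/2) (no boundary constraint on v; u is determined up to an additive constant); weak form: ∫_0^5/2 u'v' dx = ∫_0^5/2 (2*x^2 + x - 65/12) v dx for all v ∈ V.

Multiply both sides by a test function v and integrate from 0 to 5/2:
  ∫_0^5/2 −u''(x) v(x) dx = ∫_0^5/2 f(x) v(x) dx.
Integrate the LHS by parts once:
  ∫_0^5/2 −u'' v dx = −[u'(x) v(x)]_0^5/2 + ∫_0^5/2 u'(x) v'(x) dx.
Thus ∫_0^5/2 u'(x) v'(x) dx = ∫_0^5/2 f(x) v(x) dx + [u'(x) v(x)]_0^5/2.
Choose V so that boundary terms are either known or forced to vanish.
u has homogeneous Neumann: u'(0) = u'(5/2) = 0. So [u' v]_0^5/2 = 0·v(5/2) − 0·v(0) = 0 for any v; take V = H^1(0, 5/2).
Weak formulation: find u (satisfying any essential BC) such that ∫_0^5/2 u'(x) v'(x) dx = ∫_0^5/2 f v dx for all v ∈ V (homogeneous Neumann, so boundary terms vanish).
Substituting f(x) = 2*x^2 + x - 65/12, the right-hand side is ∫_0^5/2 (2*x^2 + x - 65/12) v dx.
Compatibility check (pure Neumann): taking v ≡ 1 ∈ V gives 0 = ∫_0^5/2 f dx + (0) − (0), i.e. ∫_0^5/2 f dx must equal u'(0) − u'(5/2) = 0. Indeed ∫_0^5/2 (2*x^2 + x - 65/12) dx = 0, so the data are compatible. The solution is then unique only up to an additive constant (fix it e.g. by requiring ∫_0^5/2 u dx = 0).


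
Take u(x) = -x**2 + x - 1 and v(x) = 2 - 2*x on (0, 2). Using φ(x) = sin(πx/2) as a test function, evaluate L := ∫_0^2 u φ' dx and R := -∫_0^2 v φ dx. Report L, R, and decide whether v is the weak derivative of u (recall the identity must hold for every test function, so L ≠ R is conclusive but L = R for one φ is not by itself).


LHS = 4/π, RHS = 0. No, v is not the weak derivative of u.

u(x) = -x**2 + x - 1, classical derivative u'(x) = 1 - 2*x.
φ(x) = sin(πx/2), so φ'(x) = π*cos(π*x/2)/2.
Note φ(0) = φ(2) = 0, so the boundary term u·φ vanishes.
LHS = ∫_0^2 u(x) φ'(x) dx = ∫_0^2 (-π*x^2*cos(π*x/2)/2 + π*x*cos(π*x/2)/2 - π*cos(π*x/2)/2) dx. Term by term:
  ∫_0^2 -π*cos(π*x/2)/2 dx = 0;  ∫_0^2 π*x*cos(π*x/2)/2 dx = -4/π;  ∫_0^2 -π*x^2*cos(π*x/2)/2 dx = 8/π.
Sum: 0 − 4/π + 8/π = 4/π.
So LHS = 4/π.
∫_0^2 v(x) φ(x) dx = ∫_0^2 (-2*x*sin(π*x/2) + 2*sin(π*x/2)) dx. Term by term:
  ∫_0^2 2*sin(π*x/2) dx = 8/π;  ∫_0^2 -2*x*sin(π*x/2) dx = -8/π.
Sum: 8/π − 8/π = 0.
So RHS = -∫_0^2 v(x) φ(x) dx = 0.
LHS − RHS = 4/π ≠ 0, so the identity fails.
(For a valid weak derivative the identity must hold for EVERY test function, in particular this one. The failure shows v is NOT the weak derivative of u.)
Correct weak derivative would be u'(x) = 1 - 2*x.


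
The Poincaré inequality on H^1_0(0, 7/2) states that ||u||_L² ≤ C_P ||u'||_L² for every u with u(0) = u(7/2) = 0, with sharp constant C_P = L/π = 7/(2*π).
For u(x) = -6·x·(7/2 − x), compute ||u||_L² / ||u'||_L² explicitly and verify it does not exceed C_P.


||u||_L² / ||u'||_L² = 7*sqrt(10)/20 < C_P = 7/(2*π).

u(x) = -6·x·(7/2 − x), so u'(x) = 12*x - 21.
u(x) = -6·x·(7/2 − x) vanishes at x = 0 and x = 7/2, so u ∈ H^1_0(0, 7/2). Differentiate via the product rule and integrate the resulting polynomials term by term.
  ∫_0^7/2 u² dx = ∫_0^7/2 (36*x^4 - 252*x^3 + 441*x^2) dx. Term by term:
    ∫_0^7/2 36*x^4 dx = 151263/40;  ∫_0^7/2 -252*x^3 dx = -151263/16;  ∫_0^7/2 441*x^2 dx = 50421/8.
  Sum: 151263/40 − 151263/16 + 50421/8 = 50421/80.
  ∫_0^7/2 (u')² dx = ∫_0^7/2 (144*x^2 - 504*x + 441) dx. Term by term:
    ∫_0^7/2 144*x^2 dx = 2058;  ∫_0^7/2 -504*x dx = -3087;  ∫_0^7/2 441 dx = 3087/2.
  Sum: 2058 − 3087 + 3087/2 = 1029/2.
∫_0^7/2 u² dx = 50421/80, so ||u||_L² = 49*sqrt(105)/20.
∫_0^7/2 (u')² dx = 1029/2, so ||u'||_L² = 7*sqrt(42)/2.
Ratio ||u||_L² / ||u'||_L² = 7*sqrt(10)/20.
Sharp Poincaré constant on H^1_0(0, 7/2) is C_P = L/π = 7/(2*π), achieved by sin(2*π/7·x).
A polynomial bump cannot attain the sharp Poincaré constant (only the first sine eigenfunction does), so the ratio is strictly less than C_P, consistent with ||u||_L² ≤ C_P ||u'||_L².


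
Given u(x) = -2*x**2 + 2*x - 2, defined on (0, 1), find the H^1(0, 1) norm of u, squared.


||u||_{H^1}^2 = 62/15

The H^1 norm (squared) on an interval (0, L) is
  ||u||_{H^1}^2 = ∫_0^L u(x)^2 dx + ∫_0^L u'(x)^2 dx.
Compute u'(x) = 2 - 4*x.
Then u(x)^2 = 4*x**4 - 8*x**3 + 12*x**2 - 8*x + 4 and u'(x)^2 = 16*x**2 - 16*x + 4.
Integrate each monomial from 0 to 1 using ∫_0^1 c·x^n dx = c·1^(n+1)/(n+1):
  ∫_0^1 u(x)^2 dx = ∫_0^1 (4*x^4 - 8*x^3 + 12*x^2 - 8*x + 4) dx. Term by term:
    ∫_0^1 4*x^4 dx = 4/5;  ∫_0^1 -8*x^3 dx = -2;  ∫_0^1 12*x^2 dx = 4;
    ∫_0^1 -8*x dx = -4;  ∫_0^1 4 dx = 4.
  Sum: 4/5 − 2 + 4 − 4 + 4 = 14/5.
  ∫_0^1 u'(x)^2 dx = ∫_0^1 (16*x^2 - 16*x + 4) dx. Term by term:
    ∫_0^1 16*x^2 dx = 16/3;  ∫_0^1 -16*x dx = -8;  ∫_0^1 4 dx = 4.
  Sum: 16/3 − 8 + 4 = 4/3.
Adding: ||u||_{H^1}^2 = 14/5 + 4/3 = 62/15.


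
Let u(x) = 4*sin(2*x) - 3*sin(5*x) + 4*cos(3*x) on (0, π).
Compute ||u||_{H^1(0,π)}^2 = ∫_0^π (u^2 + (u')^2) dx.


||u||_{H^1(0,π)}^2 = -256 + 237*π

u'(x) = -12*sin(3*x) + 8*cos(2*x) - 15*cos(5*x).
Expand u² and (u')² and integrate term by term on (0, π), using: for integers n ≥ 1, ∫_0^π sin²(nx) dx = ∫_0^π cos²(nx) dx = π/2; for n ≠ n', ∫_0^π sin(nx)sin(n'x) dx = ∫_0^π cos(nx)cos(n'x) dx = 0; and by product-to-sum, ∫_0^π sin(nx)cos(n'x) dx = ½∫_0^π [sin((n+n')x) + sin((n−n')x)] dx, which is 0 when n+n' is even and 2n/(n²−n'²) when n+n' is odd (it need not vanish on (0, π)).
  u² squared terms: (-3)²·∫sin(5x)² dx = 9·π/2 = 9*π/2;  (4)²·∫cos(3x)² dx = 16·π/2 = 8*π;  (4)²·∫sin(2x)² dx = 16·π/2 = 8*π.
  u² cross terms: 2·(-3)·(4)·∫sin(5x)·cos(3x) dx = -24·(0) = 0;  2·(-3)·(4)·∫sin(5x)·sin(2x) dx = -24·(0) = 0;  2·(4)·(4)·∫cos(3x)·sin(2x) dx = 32·(-4/5) = -128/5.
  So ∫_0^π u² dx = 9*π/2 + 8*π + 8*π + 0 + 0 − 128/5 = -128/5 + 41*π/2.
  (u')² squared terms: (-15)²·∫cos(5x)² dx = 225·π/2 = 225*π/2;  (-12)²·∫sin(3x)² dx = 144·π/2 = 72*π;  (8)²·∫cos(2x)² dx = 64·π/2 = 32*π.
  (u')² cross terms: 2·(-15)·(-12)·∫cos(5x)·sin(3x) dx = 360·(0) = 0;  2·(-15)·(8)·∫cos(5x)·cos(2x) dx = -240·(0) = 0;  2·(-12)·(8)·∫sin(3x)·cos(2x) dx = -192·(6/5) = -1152/5.
  So ∫_0^π (u')² dx = 225*π/2 + 72*π + 32*π + 0 + 0 − 1152/5 = -1152/5 + 433*π/2.
||u||_{H^1}^2 = (-128/5 + 41*π/2) + (-1152/5 + 433*π/2) = -256 + 237*π.


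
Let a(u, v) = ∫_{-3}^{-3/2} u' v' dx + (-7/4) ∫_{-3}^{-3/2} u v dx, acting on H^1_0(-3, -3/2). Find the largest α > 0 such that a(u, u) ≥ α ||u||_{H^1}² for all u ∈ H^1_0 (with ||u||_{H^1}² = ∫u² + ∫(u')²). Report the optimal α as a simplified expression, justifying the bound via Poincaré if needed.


α = (-63 + 16*π^2)/(4*(9 + 4*π^2))

Coercivity of a(·,·) on H^1_0(-3, -3/2) means a(u, u) ≥ α ||u||_{H^1}² for every u ∈ H^1_0.
The interval has length L = 3/2, and Poincaré/coercivity depend only on L. Here a(u, u) = ∫(u')² + (-7/4)·∫u².
Here c = -7/4 < 0 with |c| < (π/L)² = 4*π^2/9, so coercivity still holds. The condition a(u,u) ≥ α||u||_{H^1}² reads (1−α)∫(u')² ≥ (α−c)∫u². Any admissible α is ≤ 1 (rapidly oscillating u have ∫u²/∫(u')² → 0), and α = 1 would force 0 ≥ (1−c)∫u², impossible since c < 1; so 1−α > 0. By the sharp Poincaré inequality on H^1_0 of an interval of length L, ∫(u')² ≥ (π/L)²∫u² with equality for the first sine mode sin(π(x−x₀)/L) (x₀ the left endpoint), so the inequality holds for all u iff (1−α)(π/L)² ≥ α − c, i.e. α ≤ ((π/L)² + c)/((π/L)² + 1) = (1 + c(L/π)²)/(1 + (L/π)²). (Direct route, valid since c ≤ 0: Poincaré gives c∫u² ≥ c(L/π)²∫(u')², so a(u,u) ≥ (1 + c(L/π)²)∫(u')², while ||u||_{H^1}² ≤ (1 + (L/π)²)∫(u')²; dividing yields the same α.) With (π/L)² = 4*π^2/9 and c = -7/4, the largest admissible constant is α = ((π/L)² + c)/((π/L)² + 1).
Simplifying, α = (-63 + 16*π^2)/(4*(9 + 4*π^2)).


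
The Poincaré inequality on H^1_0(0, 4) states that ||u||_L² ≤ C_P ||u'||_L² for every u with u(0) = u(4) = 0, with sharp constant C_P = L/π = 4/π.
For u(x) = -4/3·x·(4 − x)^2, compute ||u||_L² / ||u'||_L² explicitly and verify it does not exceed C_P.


||u||_L² / ||u'||_L² = 2*sqrt(14)/7 < C_P = 4/π.

u(x) = -4/3·x·(4 − x)^2, so u'(x) = -4*x^2 + 64*x/3 - 64/3.
u(x) = -4/3·x·(4 − x)^2 vanishes at x = 0 and x = 4, so u ∈ H^1_0(0, 4). Differentiate via the product rule and integrate the resulting polynomials term by term.
  ∫_0^4 u² dx = ∫_0^4 (16*x^6/9 - 256*x^5/9 + 512*x^4/3 - 4096*x^3/9 + 4096*x^2/9) dx. Term by term:
    ∫_0^4 16*x^6/9 dx = 262144/63;  ∫_0^4 -256*x^5/9 dx = -524288/27;  ∫_0^4 512*x^4/3 dx = 524288/15;
    ∫_0^4 -4096*x^3/9 dx = -262144/9;  ∫_0^4 4096*x^2/9 dx = 262144/27.
  Sum: 262144/63 − 524288/27 + 524288/15 − 262144/9 + 262144/27 = 262144/945.
  ∫_0^4 (u')² dx = ∫_0^4 (16*x^4 - 512*x^3/3 + 5632*x^2/9 - 8192*x/9 + 4096/9) dx. Term by term:
    ∫_0^4 16*x^4 dx = 16384/5;  ∫_0^4 -512*x^3/3 dx = -32768/3;  ∫_0^4 5632*x^2/9 dx = 360448/27;
    ∫_0^4 -8192*x/9 dx = -65536/9;  ∫_0^4 4096/9 dx = 16384/9.
  Sum: 16384/5 − 32768/3 + 360448/27 − 65536/9 + 16384/9 = 32768/135.
∫_0^4 u² dx = 262144/945, so ||u||_L² = 512*sqrt(105)/315.
∫_0^4 (u')² dx = 32768/135, so ||u'||_L² = 128*sqrt(30)/45.
Ratio ||u||_L² / ||u'||_L² = 2*sqrt(14)/7.
Sharp Poincaré constant on H^1_0(0, 4) is C_P = L/π = 4/π, achieved by sin(π/4·x).
A polynomial bump cannot attain the sharp Poincaré constant (only the first sine eigenfunction does), so the ratio is strictly less than C_P, consistent with ||u||_L² ≤ C_P ||u'||_L².


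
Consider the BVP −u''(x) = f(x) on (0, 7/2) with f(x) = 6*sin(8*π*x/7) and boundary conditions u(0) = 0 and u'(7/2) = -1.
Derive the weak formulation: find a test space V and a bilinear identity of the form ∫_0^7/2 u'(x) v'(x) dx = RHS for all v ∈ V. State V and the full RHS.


V = {v ∈ H^1(0, 7/2) : v(0) = 0} (test functions vanish at x = 0 where u is specified); weak form: ∫_0^7/2 u'v' dx = ∫_0^7/2 (6*sin(8*π*x/7)) v dx − v(7/2) for all v ∈ V.

Multiply both sides by a test function v and integrate from 0 to 7/2:
  ∫_0^7/2 −u''(x) v(x) dx = ∫_0^7/2 f(x) v(x) dx.
Integrate the LHS by parts once:
  ∫_0^7/2 −u'' v dx = −[u'(x) v(x)]_0^7/2 + ∫_0^7/2 u'(x) v'(x) dx.
Thus ∫_0^7/2 u'(x) v'(x) dx = ∫_0^7/2 f(x) v(x) dx + [u'(x) v(x)]_0^7/2.
Choose V so that boundary terms are either known or forced to vanish.
Mixed BC: u(0) = 0 (Dirichlet) and u'(7/2) = -1 (Neumann). Define V = {v ∈ H^1(0, 7/2) : v(0) = 0}. Then [u' v]_0^7/2 = u'(7/2)·v(7/2) − u'(0)·0 = − v(7/2).
Weak formulation: find u (satisfying any essential BC) such that ∫_0^7/2 u'(x) v'(x) dx = ∫_0^7/2 f v dx − v(7/2) for all v ∈ V (Dirichlet at 0 absorbed into V; Neumann datum at x = 7/2 contributes the boundary term).
Substituting f(x) = 6*sin(8*π*x/7), the right-hand side is ∫_0^7/2 (6*sin(8*π*x/7)) v dx − v(7/2).


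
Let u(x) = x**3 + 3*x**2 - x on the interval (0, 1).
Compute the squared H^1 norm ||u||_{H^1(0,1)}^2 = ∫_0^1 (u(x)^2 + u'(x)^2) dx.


||u||_{H^1}^2 = 3607/210

The H^1 norm (squared) on an interval (0, L) is
  ||u||_{H^1}^2 = ∫_0^L u(x)^2 dx + ∫_0^L u'(x)^2 dx.
Compute u'(x) = 3*x**2 + 6*x - 1.
Then u(x)^2 = x**6 + 6*x**5 + 7*x**4 - 6*x**3 + x**2 and u'(x)^2 = 9*x**4 + 36*x**3 + 30*x**2 - 12*x + 1.
Integrate each monomial from 0 to 1 using ∫_0^1 c·x^n dx = c·1^(n+1)/(n+1):
  ∫_0^1 u(x)^2 dx = ∫_0^1 (x^6 + 6*x^5 + 7*x^4 - 6*x^3 + x^2) dx. Term by term:
    ∫_0^1 x^6 dx = 1/7;  ∫_0^1 6*x^5 dx = 1;  ∫_0^1 7*x^4 dx = 7/5;
    ∫_0^1 -6*x^3 dx = -3/2;  ∫_0^1 x^2 dx = 1/3.
  Sum: 1/7 + 1 + 7/5 − 3/2 + 1/3 = 289/210.
  ∫_0^1 u'(x)^2 dx = ∫_0^1 (9*x^4 + 36*x^3 + 30*x^2 - 12*x + 1) dx. Term by term:
    ∫_0^1 9*x^4 dx = 9/5;  ∫_0^1 36*x^3 dx = 9;  ∫_0^1 30*x^2 dx = 10;
    ∫_0^1 -12*x dx = -6;  ∫_0^1 1 dx = 1.
  Sum: 9/5 + 9 + 10 − 6 + 1 = 79/5.
Adding: ||u||_{H^1}^2 = 289/210 + 79/5 = 3607/210.


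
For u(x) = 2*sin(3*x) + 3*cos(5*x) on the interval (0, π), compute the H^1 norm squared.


||u||_{H^1(0,π)}^2 = 137*π

u'(x) = -15*sin(5*x) + 6*cos(3*x).
Expand u² and (u')² and integrate term by term on (0, π), using: for integers n ≥ 1, ∫_0^π sin²(nx) dx = ∫_0^π cos²(nx) dx = π/2; for n ≠ n', ∫_0^π sin(nx)sin(n'x) dx = ∫_0^π cos(nx)cos(n'x) dx = 0; and by product-to-sum, ∫_0^π sin(nx)cos(n'x) dx = ½∫_0^π [sin((n+n')x) + sin((n−n')x)] dx, which is 0 when n+n' is even and 2n/(n²−n'²) when n+n' is odd (it need not vanish on (0, π)).
  u² squared terms: (2)²·∫sin(3x)² dx = 4·π/2 = 2*π;  (3)²·∫cos(5x)² dx = 9·π/2 = 9*π/2.
  u² cross terms: 2·(2)·(3)·∫sin(3x)·cos(5x) dx = 12·(0) = 0.
  So ∫_0^π u² dx = 2*π + 9*π/2 + 0 = 13*π/2.
  (u')² squared terms: (-15)²·∫sin(5x)² dx = 225·π/2 = 225*π/2;  (6)²·∫cos(3x)² dx = 36·π/2 = 18*π.
  (u')² cross terms: 2·(-15)·(6)·∫sin(5x)·cos(3x) dx = -180·(0) = 0.
  So ∫_0^π (u')² dx = 225*π/2 + 18*π + 0 = 261*π/2.
||u||_{H^1}^2 = (13*π/2) + (261*π/2) = 137*π.


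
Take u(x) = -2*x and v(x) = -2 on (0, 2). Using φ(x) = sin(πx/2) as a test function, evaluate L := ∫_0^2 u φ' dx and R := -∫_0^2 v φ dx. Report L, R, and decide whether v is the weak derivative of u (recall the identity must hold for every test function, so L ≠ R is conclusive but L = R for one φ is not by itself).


LHS = 8/π, RHS = 8/π. Yes, v = u' weakly.

u(x) = -2*x, classical derivative u'(x) = -2.
φ(x) = sin(πx/2), so φ'(x) = π*cos(π*x/2)/2.
Note φ(0) = φ(2) = 0, so the boundary term u·φ vanishes.
LHS = ∫_0^2 u(x) φ'(x) dx = ∫_0^2 (-π*x*cos(π*x/2)) dx. Term by term:
  ∫_0^2 -π*x*cos(π*x/2) dx = 8/π.
So LHS = 8/π.
∫_0^2 v(x) φ(x) dx = ∫_0^2 (-2*sin(π*x/2)) dx. Term by term:
  ∫_0^2 -2*sin(π*x/2) dx = -8/π.
So RHS = -∫_0^2 v(x) φ(x) dx = 8/π.
LHS = RHS, so the identity holds for this test φ.
Moreover u is smooth here and v(x) = u'(x) = -2 pointwise, so the identity holds for every test function. Hence v is the weak derivative of u.


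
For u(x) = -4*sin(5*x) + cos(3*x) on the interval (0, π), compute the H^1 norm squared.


||u||_{H^1(0,π)}^2 = 213*π

u'(x) = -3*sin(3*x) - 20*cos(5*x).
Expand u² and (u')² and integrate term by term on (0, π), using: for integers n ≥ 1, ∫_0^π sin²(nx) dx = ∫_0^π cos²(nx) dx = π/2; for n ≠ n', ∫_0^π sin(nx)sin(n'x) dx = ∫_0^π cos(nx)cos(n'x) dx = 0; and by product-to-sum, ∫_0^π sin(nx)cos(n'x) dx = ½∫_0^π [sin((n+n')x) + sin((n−n')x)] dx, which is 0 when n+n' is even and 2n/(n²−n'²) when n+n' is odd (it need not vanish on (0, π)).
  u² squared terms: (-4)²·∫sin(5x)² dx = 16·π/2 = 8*π;  (1)²·∫cos(3x)² dx = 1·π/2 = π/2.
  u² cross terms: 2·(-4)·(1)·∫sin(5x)·cos(3x) dx = -8·(0) = 0.
  So ∫_0^π u² dx = 8*π + π/2 + 0 = 17*π/2.
  (u')² squared terms: (-20)²·∫cos(5x)² dx = 400·π/2 = 200*π;  (-3)²·∫sin(3x)² dx = 9·π/2 = 9*π/2.
  (u')² cross terms: 2·(-20)·(-3)·∫cos(5x)·sin(3x) dx = 120·(0) = 0.
  So ∫_0^π (u')² dx = 200*π + 9*π/2 + 0 = 409*π/2.
||u||_{H^1}^2 = (17*π/2) + (409*π/2) = 213*π.


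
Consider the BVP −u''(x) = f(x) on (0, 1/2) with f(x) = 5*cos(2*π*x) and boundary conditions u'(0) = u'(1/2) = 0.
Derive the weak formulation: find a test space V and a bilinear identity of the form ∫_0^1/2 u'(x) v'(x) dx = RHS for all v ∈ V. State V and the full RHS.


V = H^1(0, 1/2) (no boundary constraint on v; u is determined up to an additive constant); weak form: ∫_0^1/2 u'v' dx = ∫_0^1/2 (5*cos(2*π*x)) v dx for all v ∈ V.

Multiply both sides by a test function v and integrate from 0 to 1/2:
  ∫_0^1/2 −u''(x) v(x) dx = ∫_0^1/2 f(x) v(x) dx.
Integrate the LHS by parts once:
  ∫_0^1/2 −u'' v dx = −[u'(x) v(x)]_0^1/2 + ∫_0^1/2 u'(x) v'(x) dx.
Thus ∫_0^1/2 u'(x) v'(x) dx = ∫_0^1/2 f(x) v(x) dx + [u'(x) v(x)]_0^1/2.
Choose V so that boundary terms are either known or forced to vanish.
u has homogeneous Neumann: u'(0) = u'(1/2) = 0. So [u' v]_0^1/2 = 0·v(1/2) − 0·v(0) = 0 for any v; take V = H^1(0, 1/2).
Weak formulation: find u (satisfying any essential BC) such that ∫_0^1/2 u'(x) v'(x) dx = ∫_0^1/2 f v dx for all v ∈ V (homogeneous Neumann, so boundary terms vanish).
Substituting f(x) = 5*cos(2*π*x), the right-hand side is ∫_0^1/2 (5*cos(2*π*x)) v dx.
Compatibility check (pure Neumann): taking v ≡ 1 ∈ V gives 0 = ∫_0^1/2 f dx + (0) − (0), i.e. ∫_0^1/2 f dx must equal u'(0) − u'(1/2) = 0. Indeed ∫_0^1/2 (5*cos(2*π*x)) dx = 0, so the data are compatible. The solution is then unique only up to an additive constant (fix it e.g. by requiring ∫_0^1/2 u dx = 0).


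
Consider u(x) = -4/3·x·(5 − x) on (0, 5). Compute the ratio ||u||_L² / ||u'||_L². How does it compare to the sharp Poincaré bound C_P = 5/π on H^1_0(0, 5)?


||u||_L² / ||u'||_L² = sqrt(10)/2 < C_P = 5/π.

u(x) = -4/3·x·(5 − x), so u'(x) = 8*x/3 - 20/3.
u(x) = -4/3·x·(5 − x) vanishes at x = 0 and x = 5, so u ∈ H^1_0(0, 5). Differentiate via the product rule and integrate the resulting polynomials term by term.
  ∫_0^5 u² dx = ∫_0^5 (16*x^4/9 - 160*x^3/9 + 400*x^2/9) dx. Term by term:
    ∫_0^5 16*x^4/9 dx = 10000/9;  ∫_0^5 -160*x^3/9 dx = -25000/9;  ∫_0^5 400*x^2/9 dx = 50000/27.
  Sum: 10000/9 − 25000/9 + 50000/27 = 5000/27.
  ∫_0^5 (u')² dx = ∫_0^5 (64*x^2/9 - 320*x/9 + 400/9) dx. Term by term:
    ∫_0^5 64*x^2/9 dx = 8000/27;  ∫_0^5 -320*x/9 dx = -4000/9;  ∫_0^5 400/9 dx = 2000/9.
  Sum: 8000/27 − 4000/9 + 2000/9 = 2000/27.
∫_0^5 u² dx = 5000/27, so ||u||_L² = 50*sqrt(6)/9.
∫_0^5 (u')² dx = 2000/27, so ||u'||_L² = 20*sqrt(15)/9.
Ratio ||u||_L² / ||u'||_L² = sqrt(10)/2.
Sharp Poincaré constant on H^1_0(0, 5) is C_P = L/π = 5/π, achieved by sin(π/5·x).
A polynomial bump cannot attain the sharp Poincaré constant (only the first sine eigenfunction does), so the ratio is strictly less than C_P, consistent with ||u||_L² ≤ C_P ||u'||_L².


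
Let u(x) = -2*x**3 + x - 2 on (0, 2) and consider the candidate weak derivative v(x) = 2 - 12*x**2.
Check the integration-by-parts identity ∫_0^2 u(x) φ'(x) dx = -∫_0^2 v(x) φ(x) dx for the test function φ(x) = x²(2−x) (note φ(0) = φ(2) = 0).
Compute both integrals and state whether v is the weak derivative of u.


LHS = 172/15, RHS = 344/15. No, v is not the weak derivative of u.

u(x) = -2*x**3 + x - 2, classical derivative u'(x) = 1 - 6*x**2.
φ(x) = x²(2−x), so φ'(x) = x*(4 - 3*x).
Note φ(0) = φ(2) = 0, so the boundary term u·φ vanishes.
LHS = ∫_0^2 u(x) φ'(x) dx = ∫_0^2 (6*x^5 - 8*x^4 - 3*x^3 + 10*x^2 - 8*x) dx. Term by term:
  ∫_0^2 6*x^5 dx = 64;  ∫_0^2 -8*x^4 dx = -256/5;  ∫_0^2 -3*x^3 dx = -12;
  ∫_0^2 10*x^2 dx = 80/3;  ∫_0^2 -8*x dx = -16.
Sum: 64 − 256/5 − 12 + 80/3 − 16 = 172/15.
So LHS = 172/15.
∫_0^2 v(x) φ(x) dx = ∫_0^2 (12*x^5 - 24*x^4 - 2*x^3 + 4*x^2) dx. Term by term:
  ∫_0^2 12*x^5 dx = 128;  ∫_0^2 -24*x^4 dx = -768/5;  ∫_0^2 -2*x^3 dx = -8;
  ∫_0^2 4*x^2 dx = 32/3.
Sum: 128 − 768/5 − 8 + 32/3 = -344/15.
So RHS = -∫_0^2 v(x) φ(x) dx = 344/15.
LHS − RHS = -172/15 ≠ 0, so the identity fails.
(For a valid weak derivative the identity must hold for EVERY test function, in particular this one. The failure shows v is NOT the weak derivative of u.)
Correct weak derivative would be u'(x) = 1 - 6*x**2.


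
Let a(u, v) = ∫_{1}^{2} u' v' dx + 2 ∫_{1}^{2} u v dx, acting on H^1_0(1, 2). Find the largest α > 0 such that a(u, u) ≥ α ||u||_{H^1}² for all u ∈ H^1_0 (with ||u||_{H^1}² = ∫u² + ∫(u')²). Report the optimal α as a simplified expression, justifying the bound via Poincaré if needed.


α = 1

Coercivity of a(·,·) on H^1_0(1, 2) means a(u, u) ≥ α ||u||_{H^1}² for every u ∈ H^1_0.
The interval has length L = 1, and Poincaré/coercivity depend only on L. Here a(u, u) = ∫(u')² + (2)·∫u².
Here c = 2 ≥ 1, so a(u,u) = ∫(u')² + c∫u² ≥ ∫(u')² + ∫u² = ||u||_{H^1}², i.e. α = 1 works. No larger α is possible: a(u,u) ≥ α||u||_{H^1}² means (1−α)∫(u')² ≥ (α−c)∫u², and for the modes u_n = sin(nπ(x−x₀)/L) (x₀ the left endpoint) one has ∫u_n²/∫(u_n')² = (L/(nπ))² → 0, so a(u_n,u_n)/||u_n||_{H^1}² → 1. Hence the optimal constant is α = 1.
Therefore α = 1.


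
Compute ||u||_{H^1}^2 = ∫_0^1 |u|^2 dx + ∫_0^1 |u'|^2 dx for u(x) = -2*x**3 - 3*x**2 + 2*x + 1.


||u||_{H^1}^2 = 2342/105

The H^1 norm (squared) on an interval (0, L) is
  ||u||_{H^1}^2 = ∫_0^L u(x)^2 dx + ∫_0^L u'(x)^2 dx.
Compute u'(x) = -6*x**2 - 6*x + 2.
Then u(x)^2 = 4*x**6 + 12*x**5 + x**4 - 16*x**3 - 2*x**2 + 4*x + 1 and u'(x)^2 = 36*x**4 + 72*x**3 + 12*x**2 - 24*x + 4.
Integrate each monomial from 0 to 1 using ∫_0^1 c·x^n dx = c·1^(n+1)/(n+1):
  ∫_0^1 u(x)^2 dx = ∫_0^1 (4*x^6 + 12*x^5 + x^4 - 16*x^3 - 2*x^2 + 4*x + 1) dx. Term by term:
    ∫_0^1 4*x^6 dx = 4/7;  ∫_0^1 12*x^5 dx = 2;  ∫_0^1 x^4 dx = 1/5;
    ∫_0^1 -16*x^3 dx = -4;  ∫_0^1 -2*x^2 dx = -2/3;  ∫_0^1 4*x dx = 2;
    ∫_0^1 1 dx = 1.
  Sum: 4/7 + 2 + 1/5 − 4 − 2/3 + 2 + 1 = 116/105.
  ∫_0^1 u'(x)^2 dx = ∫_0^1 (36*x^4 + 72*x^3 + 12*x^2 - 24*x + 4) dx. Term by term:
    ∫_0^1 36*x^4 dx = 36/5;  ∫_0^1 72*x^3 dx = 18;  ∫_0^1 12*x^2 dx = 4;
    ∫_0^1 -24*x dx = -12;  ∫_0^1 4 dx = 4.
  Sum: 36/5 + 18 + 4 − 12 + 4 = 106/5.
Adding: ||u||_{H^1}^2 = 116/105 + 106/5 = 2342/105.


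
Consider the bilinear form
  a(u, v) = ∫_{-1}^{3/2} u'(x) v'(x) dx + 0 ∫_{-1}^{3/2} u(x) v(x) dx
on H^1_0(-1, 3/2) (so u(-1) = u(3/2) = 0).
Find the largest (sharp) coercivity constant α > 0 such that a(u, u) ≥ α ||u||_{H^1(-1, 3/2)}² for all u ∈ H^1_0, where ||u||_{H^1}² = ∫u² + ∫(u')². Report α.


α = 4*π^2/(25 + 4*π^2)

Coercivity of a(·,·) on H^1_0(-1, 3/2) means a(u, u) ≥ α ||u||_{H^1}² for every u ∈ H^1_0.
The interval has length L = 5/2, and Poincaré/coercivity depend only on L. Here a(u, u) = ∫(u')² + (0)·∫u².
Here c = 0, so a(u,u) = ∫(u')² alone. The condition a(u,u) ≥ α||u||_{H^1}² reads (1−α)∫(u')² ≥ (α−c)∫u². Any admissible α is ≤ 1 (rapidly oscillating u have ∫u²/∫(u')² → 0), and α = 1 would force 0 ≥ (1−c)∫u², impossible since c < 1; so 1−α > 0. By the sharp Poincaré inequality on H^1_0 of an interval of length L, ∫(u')² ≥ (π/L)²∫u² with equality for the first sine mode sin(π(x−x₀)/L) (x₀ the left endpoint), so the inequality holds for all u iff (1−α)(π/L)² ≥ α − c, i.e. α ≤ ((π/L)² + c)/((π/L)² + 1) = (1 + c(L/π)²)/(1 + (L/π)²). (Direct route, valid since c ≤ 0: Poincaré gives c∫u² ≥ c(L/π)²∫(u')², so a(u,u) ≥ (1 + c(L/π)²)∫(u')², while ||u||_{H^1}² ≤ (1 + (L/π)²)∫(u')²; dividing yields the same α.) With (π/L)² = 4*π^2/25 and c = 0, the largest admissible constant is α = ((π/L)² + c)/((π/L)² + 1).
Simplifying, α = 4*π^2/(25 + 4*π^2).


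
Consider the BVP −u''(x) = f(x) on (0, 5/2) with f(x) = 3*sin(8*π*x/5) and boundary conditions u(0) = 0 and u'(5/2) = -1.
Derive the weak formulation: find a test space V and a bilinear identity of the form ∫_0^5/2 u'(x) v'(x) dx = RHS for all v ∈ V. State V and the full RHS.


V = {v ∈ H^1(0, 5/2) : v(0) = 0} (test functions vanish at x = 0 where u is specified); weak form: ∫_0^5/2 u'v' dx = ∫_0^5/2 (3*sin(8*π*x/5)) v dx − v(5/2) for all v ∈ V.

Multiply both sides by a test function v and integrate from 0 to 5/2:
  ∫_0^5/2 −u''(x) v(x) dx = ∫_0^5/2 f(x) v(x) dx.
Integrate the LHS by parts once:
  ∫_0^5/2 −u'' v dx = −[u'(x) v(x)]_0^5/2 + ∫_0^5/2 u'(x) v'(x) dx.
Thus ∫_0^5/2 u'(x) v'(x) dx = ∫_0^5/2 f(x) v(x) dx + [u'(x) v(x)]_0^5/2.
Choose V so that boundary terms are either known or forced to vanish.
Mixed BC: u(0) = 0 (Dirichlet) and u'(5/2) = -1 (Neumann). Define V = {v ∈ H^1(0, 5/2) : v(0) = 0}. Then [u' v]_0^5/2 = u'(5/2)·v(5/2) − u'(0)·0 = − v(5/2).
Weak formulation: find u (satisfying any essential BC) such that ∫_0^5/2 u'(x) v'(x) dx = ∫_0^5/2 f v dx − v(5/2) for all v ∈ V (Dirichlet at 0 absorbed into V; Neumann datum at x = 5/2 contributes the boundary term).
Substituting f(x) = 3*sin(8*π*x/5), the right-hand side is ∫_0^5/2 (3*sin(8*π*x/5)) v dx − v(5/2).


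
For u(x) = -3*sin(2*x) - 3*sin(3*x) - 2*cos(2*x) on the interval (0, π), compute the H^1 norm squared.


||u||_{H^1(0,π)}^2 = 72 + 155*π/2

u'(x) = 4*sin(2*x) - 6*cos(2*x) - 9*cos(3*x).
Expand u² and (u')² and integrate term by term on (0, π), using: for integers n ≥ 1, ∫_0^π sin²(nx) dx = ∫_0^π cos²(nx) dx = π/2; for n ≠ n', ∫_0^π sin(nx)sin(n'x) dx = ∫_0^π cos(nx)cos(n'x) dx = 0; and by product-to-sum, ∫_0^π sin(nx)cos(n'x) dx = ½∫_0^π [sin((n+n')x) + sin((n−n')x)] dx, which is 0 when n+n' is even and 2n/(n²−n'²) when n+n' is odd (it need not vanish on (0, π)).
  u² squared terms: (-3)²·∫sin(2x)² dx = 9·π/2 = 9*π/2;  (-3)²·∫sin(3x)² dx = 9·π/2 = 9*π/2;  (-2)²·∫cos(2x)² dx = 4·π/2 = 2*π.
  u² cross terms: 2·(-3)·(-3)·∫sin(2x)·sin(3x) dx = 18·(0) = 0;  2·(-3)·(-2)·∫sin(2x)·cos(2x) dx = 12·(0) = 0;  2·(-3)·(-2)·∫sin(3x)·cos(2x) dx = 12·(6/5) = 72/5.
  So ∫_0^π u² dx = 9*π/2 + 9*π/2 + 2*π + 0 + 0 + 72/5 = 72/5 + 11*π.
  (u')² squared terms: (-9)²·∫cos(3x)² dx = 81·π/2 = 81*π/2;  (-6)²·∫cos(2x)² dx = 36·π/2 = 18*π;  (4)²·∫sin(2x)² dx = 16·π/2 = 8*π.
  (u')² cross terms: 2·(-9)·(-6)·∫cos(3x)·cos(2x) dx = 108·(0) = 0;  2·(-9)·(4)·∫cos(3x)·sin(2x) dx = -72·(-4/5) = 288/5;  2·(-6)·(4)·∫cos(2x)·sin(2x) dx = -48·(0) = 0.
  So ∫_0^π (u')² dx = 81*π/2 + 18*π + 8*π + 0 + 288/5 + 0 = 288/5 + 133*π/2.
||u||_{H^1}^2 = (72/5 + 11*π) + (288/5 + 133*π/2) = 72 + 155*π/2.


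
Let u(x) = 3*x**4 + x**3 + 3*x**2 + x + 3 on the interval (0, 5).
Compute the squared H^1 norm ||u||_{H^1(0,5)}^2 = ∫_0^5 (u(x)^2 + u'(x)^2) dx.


||u||_{H^1}^2 = 370595975/84

The H^1 norm (squared) on an interval (0, L) is
  ||u||_{H^1}^2 = ∫_0^L u(x)^2 dx + ∫_0^L u'(x)^2 dx.
Compute u'(x) = 12*x**3 + 3*x**2 + 6*x + 1.
Then u(x)^2 = 9*x**8 + 6*x**7 + 19*x**6 + 12*x**5 + 29*x**4 + 12*x**3 + 19*x**2 + 6*x + 9 and u'(x)^2 = 144*x**6 + 72*x**5 + 153*x**4 + 60*x**3 + 42*x**2 + 12*x + 1.
Integrate each monomial from 0 to 5 using ∫_0^5 c·x^n dx = c·5^(n+1)/(n+1):
  ∫_0^5 u(x)^2 dx = ∫_0^5 (9*x^8 + 6*x^7 + 19*x^6 + 12*x^5 + 29*x^4 + 12*x^3 + 19*x^2 + 6*x + 9) dx. Term by term:
    ∫_0^5 9*x^8 dx = 1953125;  ∫_0^5 6*x^7 dx = 1171875/4;  ∫_0^5 19*x^6 dx = 1484375/7;
    ∫_0^5 12*x^5 dx = 31250;  ∫_0^5 29*x^4 dx = 18125;  ∫_0^5 12*x^3 dx = 1875;
    ∫_0^5 19*x^2 dx = 2375/3;  ∫_0^5 6*x dx = 75;  ∫_0^5 9 dx = 45.
  Sum: 1953125 + 1171875/4 + 1484375/7 + 31250 + 18125 + 1875 + 2375/3 + 75 + 45 = 210865955/84.
  ∫_0^5 u'(x)^2 dx = ∫_0^5 (144*x^6 + 72*x^5 + 153*x^4 + 60*x^3 + 42*x^2 + 12*x + 1) dx. Term by term:
    ∫_0^5 144*x^6 dx = 11250000/7;  ∫_0^5 72*x^5 dx = 187500;  ∫_0^5 153*x^4 dx = 95625;
    ∫_0^5 60*x^3 dx = 9375;  ∫_0^5 42*x^2 dx = 1750;  ∫_0^5 12*x dx = 150;
    ∫_0^5 1 dx = 5.
  Sum: 11250000/7 + 187500 + 95625 + 9375 + 1750 + 150 + 5 = 13310835/7.
Adding: ||u||_{H^1}^2 = 210865955/84 + 13310835/7 = 370595975/84.


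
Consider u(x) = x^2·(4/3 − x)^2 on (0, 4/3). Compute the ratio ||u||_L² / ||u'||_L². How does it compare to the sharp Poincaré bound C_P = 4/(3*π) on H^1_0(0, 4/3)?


||u||_L² / ||u'||_L² = 2*sqrt(3)/9 < C_P = 4/(3*π).

u(x) = x^2·(4/3 − x)^2, so u'(x) = 4*x*(3*x - 4)*(3*x - 2)/9.
u(x) = x^2·(4/3 − x)^2 vanishes at x = 0 and x = 4/3, so u ∈ H^1_0(0, 4/3). Differentiate via the product rule and integrate the resulting polynomials term by term.
  ∫_0^4/3 u² dx = ∫_0^4/3 (x^8 - 16*x^7/3 + 32*x^6/3 - 256*x^5/27 + 256*x^4/81) dx. Term by term:
    ∫_0^4/3 x^8 dx = 262144/177147;  ∫_0^4/3 -16*x^7/3 dx = -131072/19683;  ∫_0^4/3 32*x^6/3 dx = 524288/45927;
    ∫_0^4/3 -256*x^5/27 dx = -524288/59049;  ∫_0^4/3 256*x^4/81 dx = 262144/98415.
  Sum: 262144/177147 − 131072/19683 + 524288/45927 − 524288/59049 + 262144/98415 = 131072/6200145.
  ∫_0^4/3 (u')² dx = ∫_0^4/3 (16*x^6 - 64*x^5 + 832*x^4/9 - 512*x^3/9 + 1024*x^2/81) dx. Term by term:
    ∫_0^4/3 16*x^6 dx = 262144/15309;  ∫_0^4/3 -64*x^5 dx = -131072/2187;  ∫_0^4/3 832*x^4/9 dx = 851968/10935;
    ∫_0^4/3 -512*x^3/9 dx = -32768/729;  ∫_0^4/3 1024*x^2/81 dx = 65536/6561.
  Sum: 262144/15309 − 131072/2187 + 851968/10935 − 32768/729 + 65536/6561 = 32768/229635.
∫_0^4/3 u² dx = 131072/6200145, so ||u||_L² = 256*sqrt(210)/25515.
∫_0^4/3 (u')² dx = 32768/229635, so ||u'||_L² = 128*sqrt(70)/2835.
Ratio ||u||_L² / ||u'||_L² = 2*sqrt(3)/9.
Sharp Poincaré constant on H^1_0(0, 4/3) is C_P = L/π = 4/(3*π), achieved by sin(3*π/4·x).
A polynomial bump cannot attain the sharp Poincaré constant (only the first sine eigenfunction does), so the ratio is strictly less than C_P, consistent with ||u||_L² ≤ C_P ||u'||_L².


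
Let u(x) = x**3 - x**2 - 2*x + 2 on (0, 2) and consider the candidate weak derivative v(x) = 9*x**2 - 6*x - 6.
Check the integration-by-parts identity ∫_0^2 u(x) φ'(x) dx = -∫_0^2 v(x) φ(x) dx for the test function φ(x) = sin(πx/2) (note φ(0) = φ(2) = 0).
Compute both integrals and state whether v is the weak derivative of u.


LHS = -8/π + 96/π^3, RHS = -24/π + 288/π^3. No, v is not the weak derivative of u.

u(x) = x**3 - x**2 - 2*x + 2, classical derivative u'(x) = 3*x**2 - 2*x - 2.
φ(x) = sin(πx/2), so φ'(x) = π*cos(π*x/2)/2.
Note φ(0) = φ(2) = 0, so the boundary term u·φ vanishes.
LHS = ∫_0^2 u(x) φ'(x) dx = ∫_0^2 (π*x^3*cos(π*x/2)/2 - π*x^2*cos(π*x/2)/2 - π*x*cos(π*x/2) + π*cos(π*x/2)) dx. Term by term:
  ∫_0^2 π*cos(π*x/2) dx = 0;  ∫_0^2 π*x^3*cos(π*x/2)/2 dx = -24/π + 96/π^3;  ∫_0^2 -π*x*cos(π*x/2) dx = 8/π;
  ∫_0^2 -π*x^2*cos(π*x/2)/2 dx = 8/π.
Sum: 0 + -24/π + 96/π^3 + 8/π + 8/π = -8/π + 96/π^3.
So LHS = -8/π + 96/π^3.
∫_0^2 v(x) φ(x) dx = ∫_0^2 (9*x^2*sin(π*x/2) - 6*x*sin(π*x/2) - 6*sin(π*x/2)) dx. Term by term:
  ∫_0^2 -6*sin(π*x/2) dx = -24/π;  ∫_0^2 -6*x*sin(π*x/2) dx = -24/π;  ∫_0^2 9*x^2*sin(π*x/2) dx = -288/π^3 + 72/π.
Sum: -24/π − 24/π + -288/π^3 + 72/π = -288/π^3 + 24/π.
So RHS = -∫_0^2 v(x) φ(x) dx = -24/π + 288/π^3.
LHS − RHS = -192/π^3 + 16/π ≠ 0, so the identity fails.
(For a valid weak derivative the identity must hold for EVERY test function, in particular this one. The failure shows v is NOT the weak derivative of u.)
Correct weak derivative would be u'(x) = 3*x**2 - 2*x - 2.


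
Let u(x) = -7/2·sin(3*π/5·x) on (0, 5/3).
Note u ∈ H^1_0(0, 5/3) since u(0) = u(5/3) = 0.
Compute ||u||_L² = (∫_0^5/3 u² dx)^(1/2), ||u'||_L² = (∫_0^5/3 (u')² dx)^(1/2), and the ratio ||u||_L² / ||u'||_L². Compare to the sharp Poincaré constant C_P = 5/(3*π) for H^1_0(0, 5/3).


||u||_L² / ||u'||_L² = 5/(3*π) = C_P.

u(x) = -7/2·sin(3*π/5·x), so u'(x) = -21*π*cos(3*π*x/5)/10.
Writing u(x) = A·sin(kπx/L) with A = -7/2 and k = 1, use ∫_0^L sin²(kπx/L) dx = L/2 and ∫_0^L cos²(kπx/L) dx = L/2.
u² = 49/4·sin²(3*π/5·x) and (u')² = 441*π^2/100·cos²(3*π/5·x), and each of sin², cos² integrates to L/2 = 5/6 over (0, 5/3).
∫_0^5/3 u² dx = 245/24, so ||u||_L² = 7*sqrt(30)/12.
∫_0^5/3 (u')² dx = 147*π^2/40, so ||u'||_L² = 7*sqrt(30)*π/20.
Ratio ||u||_L² / ||u'||_L² = 5/(3*π).
Sharp Poincaré constant on H^1_0(0, 5/3) is C_P = L/π = 5/(3*π), achieved by sin(3*π/5·x).
This is the k = 1 eigenfunction (up to amplitude), so the ratio equals the sharp Poincaré constant exactly.


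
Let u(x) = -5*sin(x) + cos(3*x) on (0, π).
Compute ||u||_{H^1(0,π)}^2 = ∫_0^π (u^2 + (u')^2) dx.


||u||_{H^1(0,π)}^2 = 30*π

u'(x) = -3*sin(3*x) - 5*cos(x).
Expand u² and (u')² and integrate term by term on (0, π), using: for integers n ≥ 1, ∫_0^π sin²(nx) dx = ∫_0^π cos²(nx) dx = π/2; for n ≠ n', ∫_0^π sin(nx)sin(n'x) dx = ∫_0^π cos(nx)cos(n'x) dx = 0; and by product-to-sum, ∫_0^π sin(nx)cos(n'x) dx = ½∫_0^π [sin((n+n')x) + sin((n−n')x)] dx, which is 0 when n+n' is even and 2n/(n²−n'²) when n+n' is odd (it need not vanish on (0, π)).
  u² squared terms: (-5)²·∫sin(x)² dx = 25·π/2 = 25*π/2;  (1)²·∫cos(3x)² dx = 1·π/2 = π/2.
  u² cross terms: 2·(-5)·(1)·∫sin(x)·cos(3x) dx = -10·(0) = 0.
  So ∫_0^π u² dx = 25*π/2 + π/2 + 0 = 13*π.
  (u')² squared terms: (-5)²·∫cos(x)² dx = 25·π/2 = 25*π/2;  (-3)²·∫sin(3x)² dx = 9·π/2 = 9*π/2.
  (u')² cross terms: 2·(-5)·(-3)·∫cos(x)·sin(3x) dx = 30·(0) = 0.
  So ∫_0^π (u')² dx = 25*π/2 + 9*π/2 + 0 = 17*π.
||u||_{H^1}^2 = (13*π) + (17*π) = 30*π.


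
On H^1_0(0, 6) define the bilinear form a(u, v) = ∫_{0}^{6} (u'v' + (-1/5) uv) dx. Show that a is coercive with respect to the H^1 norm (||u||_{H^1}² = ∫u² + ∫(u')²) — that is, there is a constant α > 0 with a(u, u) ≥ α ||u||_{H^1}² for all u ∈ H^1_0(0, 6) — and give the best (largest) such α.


α = (-36/5 + π^2)/(π^2 + 36)

Coercivity of a(·,·) on H^1_0(0, 6) means a(u, u) ≥ α ||u||_{H^1}² for every u ∈ H^1_0.
The interval has length L = 6, and Poincaré/coercivity depend only on L. Here a(u, u) = ∫(u')² + (-1/5)·∫u².
Here c = -1/5 < 0 with |c| < (π/L)² = π^2/36, so coercivity still holds. The condition a(u,u) ≥ α||u||_{H^1}² reads (1−α)∫(u')² ≥ (α−c)∫u². Any admissible α is ≤ 1 (rapidly oscillating u have ∫u²/∫(u')² → 0), and α = 1 would force 0 ≥ (1−c)∫u², impossible since c < 1; so 1−α > 0. By the sharp Poincaré inequality on H^1_0 of an interval of length L, ∫(u')² ≥ (π/L)²∫u² with equality for the first sine mode sin(π(x−x₀)/L) (x₀ the left endpoint), so the inequality holds for all u iff (1−α)(π/L)² ≥ α − c, i.e. α ≤ ((π/L)² + c)/((π/L)² + 1) = (1 + c(L/π)²)/(1 + (L/π)²). (Direct route, valid since c ≤ 0: Poincaré gives c∫u² ≥ c(L/π)²∫(u')², so a(u,u) ≥ (1 + c(L/π)²)∫(u')², while ||u||_{H^1}² ≤ (1 + (L/π)²)∫(u')²; dividing yields the same α.) With (π/L)² = π^2/36 and c = -1/5, the largest admissible constant is α = ((π/L)² + c)/((π/L)² + 1).
Simplifying, α = (-36/5 + π^2)/(π^2 + 36).
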